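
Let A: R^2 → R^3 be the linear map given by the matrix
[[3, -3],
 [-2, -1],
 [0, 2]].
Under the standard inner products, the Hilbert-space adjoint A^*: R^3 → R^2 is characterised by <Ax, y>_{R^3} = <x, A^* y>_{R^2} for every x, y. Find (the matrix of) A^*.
A^* = A^T =
[[3, -2, 0],
 [-3, -1, 2]]

For real matrices with standard dot products, the defining identity <Ax, y> = <x, A^* y> gives (Ax)^T y = x^T (A^*) y, i.e. x^T A^T y = x^T (A^*) y. Since this holds for all x, y, we must have A^* = A^T. Therefore
A^* =
[[3, -2, 0],
 [-3, -1, 2]].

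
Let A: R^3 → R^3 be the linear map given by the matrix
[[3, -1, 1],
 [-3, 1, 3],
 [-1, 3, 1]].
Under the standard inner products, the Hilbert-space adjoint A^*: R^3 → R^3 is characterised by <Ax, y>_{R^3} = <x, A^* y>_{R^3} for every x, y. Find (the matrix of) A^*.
A^* = A^T =
[[3, -3, -1],
 [-1, 1, 3],
 [1, 3, 1]]

For real matrices with standard dot products, the defining identity <Ax, y> = <x, A^* y> gives (Ax)^T y = x^T (A^*) y, i.e. x^T A^T y = x^T (A^*) y. Since this holds for all x, y, we must have A^* = A^T. Therefore
A^* =
[[3, -3, -1],
 [-1, 1, 3],
 [1, 3, 1]].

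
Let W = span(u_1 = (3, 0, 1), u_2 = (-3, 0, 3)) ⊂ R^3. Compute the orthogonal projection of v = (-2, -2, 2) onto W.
proj_W(v) = (-2, 0, 2)

Set up U = [u_1 | ... | u_2] ∈ R^(3×2). The projector onto W = col(U) is P = U (U^T U)^(-1) U^T.
Compute U^T U =
  [10, -6]
  [-6, 18],
and U^T v = (-4, 12).
Solve U^T U · c = U^T v for the coefficients: c = (0, 2/3). The projection is proj_W(v) = U c.
Check: (v - proj_W(v)) · u_1 = 0  (should be 0).
Check: (v - proj_W(v)) · u_2 = 0  (should be 0).
Result: proj_W(v) = (-2, 0, 2).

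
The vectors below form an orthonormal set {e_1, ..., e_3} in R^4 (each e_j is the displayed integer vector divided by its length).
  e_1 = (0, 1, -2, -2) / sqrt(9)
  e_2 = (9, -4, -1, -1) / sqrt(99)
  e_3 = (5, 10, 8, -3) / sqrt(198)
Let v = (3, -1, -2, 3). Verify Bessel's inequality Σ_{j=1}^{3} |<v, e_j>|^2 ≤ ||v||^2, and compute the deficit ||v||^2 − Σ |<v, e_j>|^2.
Σ |<v, e_j>|^2 = 109/9; ||v||^2 = 23; deficit = 98/9

Write each e_j = u_j / sqrt(<u_j, u_j>) where u_j is the displayed integer vector. Then <v, e_j> = <v, u_j> / sqrt(<u_j, u_j>), so |<v, e_j>|^2 = <v, u_j>^2 / <u_j, u_j>.
Coefficients: <v, e_1> = -3/sqrt(9), <v, e_2> = 30/sqrt(99), <v, e_3> = -20/sqrt(198).
Square and sum: Σ |<v, e_j>|^2 = 109/9.
Compute ||v||^2 = v·v = 23.
Deficit = 23 − 109/9 = 98/9 ≥ 0, confirming Bessel's inequality. (The deficit equals ||v − Σ <v,e_j> e_j||^2, the squared distance from v to span{e_j}.)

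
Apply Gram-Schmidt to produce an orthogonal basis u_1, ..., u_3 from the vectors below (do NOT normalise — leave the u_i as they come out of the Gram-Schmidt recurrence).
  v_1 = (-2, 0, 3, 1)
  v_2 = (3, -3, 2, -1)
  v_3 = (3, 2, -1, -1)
Orthogonal basis:
  u_1 = (-2, 0, 3, 1)
  u_2 = (20/7, -3, 31/14, -13/14)
  u_3 = (151/107, 232/107, 109/107, -25/107)

Apply the Gram-Schmidt recurrence
  u_1 = v_1
  u_i = v_i − Σ_{j<i} ((v_i · u_j) / (u_j · u_j)) · u_j.

Step by step this gives:
  u_1 = (-2, 0, 3, 1)
  u_2 = (20/7, -3, 31/14, -13/14)
  u_3 = (151/107, 232/107, 109/107, -25/107)

Orthogonality check:
  u_2 · u_1 = 0 (should be 0)
  u_3 · u_1 = 0 (should be 0)
  u_3 · u_2 = 0 (should be 0)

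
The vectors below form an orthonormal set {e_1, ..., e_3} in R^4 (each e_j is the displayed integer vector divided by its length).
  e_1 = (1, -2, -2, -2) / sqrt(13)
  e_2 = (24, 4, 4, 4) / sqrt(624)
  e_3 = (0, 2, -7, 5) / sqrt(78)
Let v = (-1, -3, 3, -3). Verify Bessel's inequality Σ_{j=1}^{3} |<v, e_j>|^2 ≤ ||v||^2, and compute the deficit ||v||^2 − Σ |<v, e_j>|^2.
Σ |<v, e_j>|^2 = 346/13; ||v||^2 = 28; deficit = 18/13

Write each e_j = u_j / sqrt(<u_j, u_j>) where u_j is the displayed integer vector. Then <v, e_j> = <v, u_j> / sqrt(<u_j, u_j>), so |<v, e_j>|^2 = <v, u_j>^2 / <u_j, u_j>.
Coefficients: <v, e_1> = 5/sqrt(13), <v, e_2> = -36/sqrt(624), <v, e_3> = -42/sqrt(78).
Square and sum: Σ |<v, e_j>|^2 = 346/13.
Compute ||v||^2 = v·v = 28.
Deficit = 28 − 346/13 = 18/13 ≥ 0, confirming Bessel's inequality. (The deficit equals ||v − Σ <v,e_j> e_j||^2, the squared distance from v to span{e_j}.)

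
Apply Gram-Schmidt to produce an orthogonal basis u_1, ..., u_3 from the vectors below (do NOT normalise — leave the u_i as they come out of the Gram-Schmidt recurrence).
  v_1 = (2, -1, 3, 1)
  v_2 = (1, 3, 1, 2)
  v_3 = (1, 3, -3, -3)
Orthogonal basis:
  u_1 = (2, -1, 3, 1)
  u_2 = (7/15, 49/15, 1/5, 26/15)
  u_3 = (540/209, 227/209, -97/209, -562/209)

Apply the Gram-Schmidt recurrence
  u_1 = v_1
  u_i = v_i − Σ_{j<i} ((v_i · u_j) / (u_j · u_j)) · u_j.

Step by step this gives:
  u_1 = (2, -1, 3, 1)
  u_2 = (7/15, 49/15, 1/5, 26/15)
  u_3 = (540/209, 227/209, -97/209, -562/209)

Orthogonality check:
  u_2 · u_1 = 0 (should be 0)
  u_3 · u_1 = 0 (should be 0)
  u_3 · u_2 = 0 (should be 0)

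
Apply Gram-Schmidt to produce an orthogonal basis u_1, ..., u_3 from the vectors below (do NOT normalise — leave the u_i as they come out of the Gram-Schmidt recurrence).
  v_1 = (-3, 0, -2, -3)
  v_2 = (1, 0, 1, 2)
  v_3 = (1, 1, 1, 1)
Orthogonal basis:
  u_1 = (-3, 0, -2, -3)
  u_2 = (-1/2, 0, 0, 1/2)
  u_3 = (-1/11, 1, 3/11, -1/11)

Apply the Gram-Schmidt recurrence
  u_1 = v_1
  u_i = v_i − Σ_{j<i} ((v_i · u_j) / (u_j · u_j)) · u_j.

Step by step this gives:
  u_1 = (-3, 0, -2, -3)
  u_2 = (-1/2, 0, 0, 1/2)
  u_3 = (-1/11, 1, 3/11, -1/11)

Orthogonality check:
  u_2 · u_1 = 0 (should be 0)
  u_3 · u_1 = 0 (should be 0)
  u_3 · u_2 = 0 (should be 0)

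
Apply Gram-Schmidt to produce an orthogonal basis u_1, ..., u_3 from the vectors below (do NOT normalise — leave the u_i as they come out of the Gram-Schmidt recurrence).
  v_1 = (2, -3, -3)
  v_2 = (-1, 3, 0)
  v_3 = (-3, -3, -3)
Orthogonal basis:
  u_1 = (2, -3, -3)
  u_2 = (0, 3/2, -3/2)
  u_3 = (-45/11, -15/11, -15/11)

Apply the Gram-Schmidt recurrence
  u_1 = v_1
  u_i = v_i − Σ_{j<i} ((v_i · u_j) / (u_j · u_j)) · u_j.

Step by step this gives:
  u_1 = (2, -3, -3)
  u_2 = (0, 3/2, -3/2)
  u_3 = (-45/11, -15/11, -15/11)

Orthogonality check:
  u_2 · u_1 = 0 (should be 0)
  u_3 · u_1 = 0 (should be 0)
  u_3 · u_2 = 0 (should be 0)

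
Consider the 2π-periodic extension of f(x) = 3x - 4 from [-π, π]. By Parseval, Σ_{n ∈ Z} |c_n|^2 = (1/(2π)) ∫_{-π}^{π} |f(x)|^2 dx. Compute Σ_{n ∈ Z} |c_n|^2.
Σ |c_n|^2 = 3π^2 + 16

Expand and integrate term by term over [-π, π]:
  ∫ (3x)^2 dx = 9·(2π^3/3); ∫ 2·3·(-4)·x dx = 0 (odd integrand); ∫ (-4)^2 dx = 16·2π.
So (1/(2π)) ∫_{-π}^{π} (3x - 4)^2 dx = 9π^2/3 + 16 = 3π^2 + 16.
Parseval ⇒ Σ |c_n|^2 = 3π^2 + 16.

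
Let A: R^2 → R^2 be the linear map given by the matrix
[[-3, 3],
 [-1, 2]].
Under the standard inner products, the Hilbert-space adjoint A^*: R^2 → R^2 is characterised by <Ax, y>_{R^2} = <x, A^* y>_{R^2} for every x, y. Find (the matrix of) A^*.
A^* = A^T =
[[-3, -1],
 [3, 2]]

For real matrices with standard dot products, the defining identity <Ax, y> = <x, A^* y> gives (Ax)^T y = x^T (A^*) y, i.e. x^T A^T y = x^T (A^*) y. Since this holds for all x, y, we must have A^* = A^T. Therefore
A^* =
[[-3, -1],
 [3, 2]].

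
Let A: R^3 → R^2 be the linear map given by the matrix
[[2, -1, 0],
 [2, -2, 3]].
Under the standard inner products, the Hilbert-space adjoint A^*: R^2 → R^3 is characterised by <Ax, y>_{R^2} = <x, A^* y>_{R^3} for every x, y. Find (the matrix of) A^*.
A^* = A^T =
[[2, 2],
 [-1, -2],
 [0, 3]]

For real matrices with standard dot products, the defining identity <Ax, y> = <x, A^* y> gives (Ax)^T y = x^T (A^*) y, i.e. x^T A^T y = x^T (A^*) y. Since this holds for all x, y, we must have A^* = A^T. Therefore
A^* =
[[2, 2],
 [-1, -2],
 [0, 3]].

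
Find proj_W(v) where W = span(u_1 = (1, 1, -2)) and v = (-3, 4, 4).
proj_W(v) = (-7/6, -7/6, 7/3)

Set up U = [u_1 | ... | u_1] ∈ R^(3×1). The projector onto W = col(U) is P = U (U^T U)^(-1) U^T.
Compute U^T U =
  [6],
and U^T v = (-7).
Solve U^T U · c = U^T v for the coefficients: c = (-7/6). The projection is proj_W(v) = U c.
Check: (v - proj_W(v)) · u_1 = 0  (should be 0).
Result: proj_W(v) = (-7/6, -7/6, 7/3).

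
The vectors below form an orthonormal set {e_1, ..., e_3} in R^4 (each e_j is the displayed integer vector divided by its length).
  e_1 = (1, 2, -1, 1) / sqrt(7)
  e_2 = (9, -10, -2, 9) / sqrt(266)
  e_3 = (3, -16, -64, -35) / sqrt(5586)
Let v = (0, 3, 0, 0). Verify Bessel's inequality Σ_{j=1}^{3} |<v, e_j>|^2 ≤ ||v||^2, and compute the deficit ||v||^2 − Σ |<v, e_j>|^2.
Σ |<v, e_j>|^2 = 438/49; ||v||^2 = 9; deficit = 3/49

Write each e_j = u_j / sqrt(<u_j, u_j>) where u_j is the displayed integer vector. Then <v, e_j> = <v, u_j> / sqrt(<u_j, u_j>), so |<v, e_j>|^2 = <v, u_j>^2 / <u_j, u_j>.
Coefficients: <v, e_1> = 6/sqrt(7), <v, e_2> = -30/sqrt(266), <v, e_3> = -48/sqrt(5586).
Square and sum: Σ |<v, e_j>|^2 = 438/49.
Compute ||v||^2 = v·v = 9.
Deficit = 9 − 438/49 = 3/49 ≥ 0, confirming Bessel's inequality. (The deficit equals ||v − Σ <v,e_j> e_j||^2, the squared distance from v to span{e_j}.)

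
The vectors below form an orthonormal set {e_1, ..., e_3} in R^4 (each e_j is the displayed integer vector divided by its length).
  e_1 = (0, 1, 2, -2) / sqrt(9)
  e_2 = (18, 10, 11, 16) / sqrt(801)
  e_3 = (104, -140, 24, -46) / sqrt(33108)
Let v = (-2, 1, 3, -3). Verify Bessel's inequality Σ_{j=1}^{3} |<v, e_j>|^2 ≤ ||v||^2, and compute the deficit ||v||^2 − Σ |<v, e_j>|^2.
Σ |<v, e_j>|^2 = 665/31; ||v||^2 = 23; deficit = 48/31

Write each e_j = u_j / sqrt(<u_j, u_j>) where u_j is the displayed integer vector. Then <v, e_j> = <v, u_j> / sqrt(<u_j, u_j>), so |<v, e_j>|^2 = <v, u_j>^2 / <u_j, u_j>.
Coefficients: <v, e_1> = 13/sqrt(9), <v, e_2> = -41/sqrt(801), <v, e_3> = -138/sqrt(33108).
Square and sum: Σ |<v, e_j>|^2 = 665/31.
Compute ||v||^2 = v·v = 23.
Deficit = 23 − 665/31 = 48/31 ≥ 0, confirming Bessel's inequality. (The deficit equals ||v − Σ <v,e_j> e_j||^2, the squared distance from v to span{e_j}.)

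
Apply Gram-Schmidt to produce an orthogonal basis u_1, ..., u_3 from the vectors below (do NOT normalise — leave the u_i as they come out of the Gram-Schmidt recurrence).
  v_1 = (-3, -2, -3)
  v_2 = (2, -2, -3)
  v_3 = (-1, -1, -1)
Orthogonal basis:
  u_1 = (-3, -2, -3)
  u_2 = (65/22, -15/11, -45/22)
  u_3 = (0, -3/13, 2/13)

Apply the Gram-Schmidt recurrence
  u_1 = v_1
  u_i = v_i − Σ_{j<i} ((v_i · u_j) / (u_j · u_j)) · u_j.

Step by step this gives:
  u_1 = (-3, -2, -3)
  u_2 = (65/22, -15/11, -45/22)
  u_3 = (0, -3/13, 2/13)

Orthogonality check:
  u_2 · u_1 = 0 (should be 0)
  u_3 · u_1 = 0 (should be 0)
  u_3 · u_2 = 0 (should be 0)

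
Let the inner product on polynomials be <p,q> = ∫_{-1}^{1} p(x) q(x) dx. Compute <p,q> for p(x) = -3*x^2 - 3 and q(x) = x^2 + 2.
<p,q> = -96/5

Expand the product: p(x)·q(x) = -3*x^4 - 9*x^2 - 6.
∫_{-1}^{1} of each monomial x^k gives [2/(k+1) if k even, 0 if k odd]. Integrating term-by-term (or equivalently evaluating the antiderivative F(x) = -3*x^5/5 - 3*x^3 - 6*x at the endpoints):
  F(1) − F(−1) = -48/5 − (48/5) = -96/5.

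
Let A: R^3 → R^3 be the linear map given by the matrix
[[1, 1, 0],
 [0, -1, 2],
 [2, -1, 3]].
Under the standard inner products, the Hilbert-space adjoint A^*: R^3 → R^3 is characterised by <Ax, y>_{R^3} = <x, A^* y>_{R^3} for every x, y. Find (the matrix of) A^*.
A^* = A^T =
[[1, 0, 2],
 [1, -1, -1],
 [0, 2, 3]]

For real matrices with standard dot products, the defining identity <Ax, y> = <x, A^* y> gives (Ax)^T y = x^T (A^*) y, i.e. x^T A^T y = x^T (A^*) y. Since this holds for all x, y, we must have A^* = A^T. Therefore
A^* =
[[1, 0, 2],
 [1, -1, -1],
 [0, 2, 3]].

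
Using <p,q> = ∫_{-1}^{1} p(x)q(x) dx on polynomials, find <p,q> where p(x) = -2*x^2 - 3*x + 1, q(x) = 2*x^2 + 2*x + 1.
<p,q> = -18/5

Expand the product: p(x)·q(x) = -4*x^4 - 10*x^3 - 6*x^2 - x + 1.
∫_{-1}^{1} of each monomial x^k gives [2/(k+1) if k even, 0 if k odd]. Integrating term-by-term (or equivalently evaluating the antiderivative F(x) = -4*x^5/5 - 5*x^4/2 - 2*x^3 - x^2/2 + x at the endpoints):
  F(1) − F(−1) = -24/5 − (-6/5) = -18/5.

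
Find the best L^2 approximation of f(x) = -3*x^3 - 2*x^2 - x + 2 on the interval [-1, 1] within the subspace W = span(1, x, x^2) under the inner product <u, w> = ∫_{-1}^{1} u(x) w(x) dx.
g(x) = -2*x^2 - 14*x/5 + 2

The best approximation g ∈ W is the orthogonal projection of f onto W. Writing g = a_0 + a_1 x + a_2 x^2, the coefficients solve the normal equations G · a = b where
  G_{ij} = <φ_i, φ_j> and b_i = <f, φ_i>, with φ_0 = 1, φ_1 = x, φ_2 = x^2.
G =
  [2, 0, 2/3]
  [0, 2/3, 0]
  [2/3, 0, 2/5],
b = (8/3, -28/15, 8/15).
Solving gives a_0 = 2, a_1 = -14/5, a_2 = -2, so
  g(x) = -2*x^2 - 14*x/5 + 2.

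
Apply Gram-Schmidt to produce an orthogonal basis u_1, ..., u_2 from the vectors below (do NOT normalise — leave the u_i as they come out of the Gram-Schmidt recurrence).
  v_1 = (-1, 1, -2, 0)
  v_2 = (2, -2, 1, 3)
Orthogonal basis:
  u_1 = (-1, 1, -2, 0)
  u_2 = (1, -1, -1, 3)

Apply the Gram-Schmidt recurrence
  u_1 = v_1
  u_i = v_i − Σ_{j<i} ((v_i · u_j) / (u_j · u_j)) · u_j.

Step by step this gives:
  u_1 = (-1, 1, -2, 0)
  u_2 = (1, -1, -1, 3)

Orthogonality check:
  u_2 · u_1 = 0 (should be 0)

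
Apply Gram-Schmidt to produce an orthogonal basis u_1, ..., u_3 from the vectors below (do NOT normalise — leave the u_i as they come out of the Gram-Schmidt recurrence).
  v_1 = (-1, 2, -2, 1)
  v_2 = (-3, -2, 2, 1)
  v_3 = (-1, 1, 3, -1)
Orthogonal basis:
  u_1 = (-1, 2, -2, 1)
  u_2 = (-17/5, -6/5, 6/5, 7/5)
  u_3 = (-20/41, 87/41, 77/41, -40/41)

Apply the Gram-Schmidt recurrence
  u_1 = v_1
  u_i = v_i − Σ_{j<i} ((v_i · u_j) / (u_j · u_j)) · u_j.

Step by step this gives:
  u_1 = (-1, 2, -2, 1)
  u_2 = (-17/5, -6/5, 6/5, 7/5)
  u_3 = (-20/41, 87/41, 77/41, -40/41)

Orthogonality check:
  u_2 · u_1 = 0 (should be 0)
  u_3 · u_1 = 0 (should be 0)
  u_3 · u_2 = 0 (should be 0)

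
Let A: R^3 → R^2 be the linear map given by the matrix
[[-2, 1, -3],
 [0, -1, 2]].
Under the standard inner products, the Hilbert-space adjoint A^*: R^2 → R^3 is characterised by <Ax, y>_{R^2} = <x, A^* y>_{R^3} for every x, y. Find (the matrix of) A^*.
A^* = A^T =
[[-2, 0],
 [1, -1],
 [-3, 2]]

For real matrices with standard dot products, the defining identity <Ax, y> = <x, A^* y> gives (Ax)^T y = x^T (A^*) y, i.e. x^T A^T y = x^T (A^*) y. Since this holds for all x, y, we must have A^* = A^T. Therefore
A^* =
[[-2, 0],
 [1, -1],
 [-3, 2]].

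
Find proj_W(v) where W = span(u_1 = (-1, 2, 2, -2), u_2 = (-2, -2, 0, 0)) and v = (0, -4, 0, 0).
proj_W(v) = (-32/25, -68/25, -24/25, 24/25)

Set up U = [u_1 | ... | u_2] ∈ R^(4×2). The projector onto W = col(U) is P = U (U^T U)^(-1) U^T.
Compute U^T U =
  [13, -2]
  [-2, 8],
and U^T v = (-8, 8).
Solve U^T U · c = U^T v for the coefficients: c = (-12/25, 22/25). The projection is proj_W(v) = U c.
Check: (v - proj_W(v)) · u_1 = 0  (should be 0).
Check: (v - proj_W(v)) · u_2 = 0  (should be 0).
Result: proj_W(v) = (-32/25, -68/25, -24/25, 24/25).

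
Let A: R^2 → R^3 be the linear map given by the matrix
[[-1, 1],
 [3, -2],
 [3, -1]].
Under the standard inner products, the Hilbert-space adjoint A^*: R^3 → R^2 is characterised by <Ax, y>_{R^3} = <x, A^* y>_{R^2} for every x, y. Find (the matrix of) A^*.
A^* = A^T =
[[-1, 3, 3],
 [1, -2, -1]]

For real matrices with standard dot products, the defining identity <Ax, y> = <x, A^* y> gives (Ax)^T y = x^T (A^*) y, i.e. x^T A^T y = x^T (A^*) y. Since this holds for all x, y, we must have A^* = A^T. Therefore
A^* =
[[-1, 3, 3],
 [1, -2, -1]].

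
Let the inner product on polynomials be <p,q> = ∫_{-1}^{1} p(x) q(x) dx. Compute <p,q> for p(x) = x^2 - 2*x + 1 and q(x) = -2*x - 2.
<p,q> = -8/3

Expand the product: p(x)·q(x) = -2*x^3 + 2*x^2 + 2*x - 2.
∫_{-1}^{1} of each monomial x^k gives [2/(k+1) if k even, 0 if k odd]. Integrating term-by-term (or equivalently evaluating the antiderivative F(x) = -x^4/2 + 2*x^3/3 + x^2 - 2*x at the endpoints):
  F(1) − F(−1) = -5/6 − (11/6) = -8/3.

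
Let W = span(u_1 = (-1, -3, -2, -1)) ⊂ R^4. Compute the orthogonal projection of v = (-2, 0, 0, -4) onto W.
proj_W(v) = (-2/5, -6/5, -4/5, -2/5)

Set up U = [u_1 | ... | u_1] ∈ R^(4×1). The projector onto W = col(U) is P = U (U^T U)^(-1) U^T.
Compute U^T U =
  [15],
and U^T v = (6).
Solve U^T U · c = U^T v for the coefficients: c = (2/5). The projection is proj_W(v) = U c.
Check: (v - proj_W(v)) · u_1 = 0  (should be 0).
Result: proj_W(v) = (-2/5, -6/5, -4/5, -2/5).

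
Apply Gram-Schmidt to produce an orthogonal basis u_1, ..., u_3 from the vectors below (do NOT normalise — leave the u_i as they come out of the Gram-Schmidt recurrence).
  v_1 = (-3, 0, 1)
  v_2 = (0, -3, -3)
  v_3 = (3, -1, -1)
Orthogonal basis:
  u_1 = (-3, 0, 1)
  u_2 = (-9/10, -3, -27/10)
  u_3 = (3/19, -9/19, 9/19)

Apply the Gram-Schmidt recurrence
  u_1 = v_1
  u_i = v_i − Σ_{j<i} ((v_i · u_j) / (u_j · u_j)) · u_j.

Step by step this gives:
  u_1 = (-3, 0, 1)
  u_2 = (-9/10, -3, -27/10)
  u_3 = (3/19, -9/19, 9/19)

Orthogonality check:
  u_2 · u_1 = 0 (should be 0)
  u_3 · u_1 = 0 (should be 0)
  u_3 · u_2 = 0 (should be 0)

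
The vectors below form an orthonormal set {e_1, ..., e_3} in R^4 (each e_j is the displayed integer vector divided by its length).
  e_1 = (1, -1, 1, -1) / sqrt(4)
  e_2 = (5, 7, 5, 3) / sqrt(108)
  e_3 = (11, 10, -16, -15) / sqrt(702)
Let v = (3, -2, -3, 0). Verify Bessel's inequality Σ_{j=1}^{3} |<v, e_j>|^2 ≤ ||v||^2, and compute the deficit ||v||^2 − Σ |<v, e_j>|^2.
Σ |<v, e_j>|^2 = 211/26; ||v||^2 = 22; deficit = 361/26

Write each e_j = u_j / sqrt(<u_j, u_j>) where u_j is the displayed integer vector. Then <v, e_j> = <v, u_j> / sqrt(<u_j, u_j>), so |<v, e_j>|^2 = <v, u_j>^2 / <u_j, u_j>.
Coefficients: <v, e_1> = 2/sqrt(4), <v, e_2> = -14/sqrt(108), <v, e_3> = 61/sqrt(702).
Square and sum: Σ |<v, e_j>|^2 = 211/26.
Compute ||v||^2 = v·v = 22.
Deficit = 22 − 211/26 = 361/26 ≥ 0, confirming Bessel's inequality. (The deficit equals ||v − Σ <v,e_j> e_j||^2, the squared distance from v to span{e_j}.)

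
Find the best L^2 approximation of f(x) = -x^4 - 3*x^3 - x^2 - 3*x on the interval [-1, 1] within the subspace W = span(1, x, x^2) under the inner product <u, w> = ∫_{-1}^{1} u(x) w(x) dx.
g(x) = -13*x^2/7 - 24*x/5 + 3/35

The best approximation g ∈ W is the orthogonal projection of f onto W. Writing g = a_0 + a_1 x + a_2 x^2, the coefficients solve the normal equations G · a = b where
  G_{ij} = <φ_i, φ_j> and b_i = <f, φ_i>, with φ_0 = 1, φ_1 = x, φ_2 = x^2.
G =
  [2, 0, 2/3]
  [0, 2/3, 0]
  [2/3, 0, 2/5],
b = (-16/15, -16/5, -24/35).
Solving gives a_0 = 3/35, a_1 = -24/5, a_2 = -13/7, so
  g(x) = -13*x^2/7 - 24*x/5 + 3/35.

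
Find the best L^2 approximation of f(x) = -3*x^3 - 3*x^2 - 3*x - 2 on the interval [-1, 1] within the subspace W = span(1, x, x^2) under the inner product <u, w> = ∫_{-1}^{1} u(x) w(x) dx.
g(x) = -3*x^2 - 24*x/5 - 2

The best approximation g ∈ W is the orthogonal projection of f onto W. Writing g = a_0 + a_1 x + a_2 x^2, the coefficients solve the normal equations G · a = b where
  G_{ij} = <φ_i, φ_j> and b_i = <f, φ_i>, with φ_0 = 1, φ_1 = x, φ_2 = x^2.
G =
  [2, 0, 2/3]
  [0, 2/3, 0]
  [2/3, 0, 2/5],
b = (-6, -16/5, -38/15).
Solving gives a_0 = -2, a_1 = -24/5, a_2 = -3, so
  g(x) = -3*x^2 - 24*x/5 - 2.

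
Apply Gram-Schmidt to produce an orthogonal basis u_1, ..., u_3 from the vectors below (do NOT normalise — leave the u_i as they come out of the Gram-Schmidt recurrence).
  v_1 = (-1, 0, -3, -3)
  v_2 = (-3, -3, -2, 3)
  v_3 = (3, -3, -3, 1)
Orthogonal basis:
  u_1 = (-1, 0, -3, -3)
  u_2 = (-3, -3, -2, 3)
  u_3 = (2373/589, -66/31, -1146/589, 355/589)

Apply the Gram-Schmidt recurrence
  u_1 = v_1
  u_i = v_i − Σ_{j<i} ((v_i · u_j) / (u_j · u_j)) · u_j.

Step by step this gives:
  u_1 = (-1, 0, -3, -3)
  u_2 = (-3, -3, -2, 3)
  u_3 = (2373/589, -66/31, -1146/589, 355/589)

Orthogonality check:
  u_2 · u_1 = 0 (should be 0)
  u_3 · u_1 = 0 (should be 0)
  u_3 · u_2 = 0 (should be 0)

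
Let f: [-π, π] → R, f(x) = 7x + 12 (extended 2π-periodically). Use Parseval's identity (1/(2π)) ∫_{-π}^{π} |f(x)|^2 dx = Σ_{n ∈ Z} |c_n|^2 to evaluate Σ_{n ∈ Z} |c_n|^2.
Σ |c_n|^2 = 49π^2/3 + 144

Expand and integrate term by term over [-π, π]:
  ∫ (7x)^2 dx = 49·(2π^3/3); ∫ 2·7·(12)·x dx = 0 (odd integrand); ∫ 12^2 dx = 144·2π.
So (1/(2π)) ∫_{-π}^{π} (7x + 12)^2 dx = 49π^2/3 + 144 = 49π^2/3 + 144.
Parseval ⇒ Σ |c_n|^2 = 49π^2/3 + 144.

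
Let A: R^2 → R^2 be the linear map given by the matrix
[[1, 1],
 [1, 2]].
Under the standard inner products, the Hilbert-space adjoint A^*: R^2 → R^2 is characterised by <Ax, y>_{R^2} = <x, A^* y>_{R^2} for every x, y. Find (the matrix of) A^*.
A^* = A^T =
[[1, 1],
 [1, 2]]

For real matrices with standard dot products, the defining identity <Ax, y> = <x, A^* y> gives (Ax)^T y = x^T (A^*) y, i.e. x^T A^T y = x^T (A^*) y. Since this holds for all x, y, we must have A^* = A^T. Therefore
A^* =
[[1, 1],
 [1, 2]].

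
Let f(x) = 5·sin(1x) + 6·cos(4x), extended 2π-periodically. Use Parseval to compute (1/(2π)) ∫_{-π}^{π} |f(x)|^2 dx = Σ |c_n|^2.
Σ |c_n|^2 = 61/2

Expand |f|^2 and use orthogonality of {sin(nx), cos(mx)} on [-π, π]:
  ∫_{-π}^{π} sin(nx)^2 dx = π, ∫ cos(mx)^2 dx = π, and cross terms integrate to 0.
So ∫_{-π}^{π} f(x)^2 dx = 5^2 · π + 6^2 · π = (25 + 36)π.
Divide by 2π: (25 + 36)/2 = 61/2.
By Parseval, this equals Σ |c_n|^2.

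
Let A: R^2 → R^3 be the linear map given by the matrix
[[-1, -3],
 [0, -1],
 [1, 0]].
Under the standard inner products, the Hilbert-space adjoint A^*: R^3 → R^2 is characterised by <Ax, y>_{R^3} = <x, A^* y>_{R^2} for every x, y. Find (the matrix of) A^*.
A^* = A^T =
[[-1, 0, 1],
 [-3, -1, 0]]

For real matrices with standard dot products, the defining identity <Ax, y> = <x, A^* y> gives (Ax)^T y = x^T (A^*) y, i.e. x^T A^T y = x^T (A^*) y. Since this holds for all x, y, we must have A^* = A^T. Therefore
A^* =
[[-1, 0, 1],
 [-3, -1, 0]].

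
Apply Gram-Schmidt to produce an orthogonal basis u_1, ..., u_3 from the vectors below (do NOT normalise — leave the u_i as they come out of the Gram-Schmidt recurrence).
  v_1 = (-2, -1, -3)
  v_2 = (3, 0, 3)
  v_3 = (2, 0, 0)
Orthogonal basis:
  u_1 = (-2, -1, -3)
  u_2 = (6/7, -15/14, -3/14)
  u_3 = (2/3, 2/3, -2/3)

Apply the Gram-Schmidt recurrence
  u_1 = v_1
  u_i = v_i − Σ_{j<i} ((v_i · u_j) / (u_j · u_j)) · u_j.

Step by step this gives:
  u_1 = (-2, -1, -3)
  u_2 = (6/7, -15/14, -3/14)
  u_3 = (2/3, 2/3, -2/3)

Orthogonality check:
  u_2 · u_1 = 0 (should be 0)
  u_3 · u_1 = 0 (should be 0)
  u_3 · u_2 = 0 (should be 0)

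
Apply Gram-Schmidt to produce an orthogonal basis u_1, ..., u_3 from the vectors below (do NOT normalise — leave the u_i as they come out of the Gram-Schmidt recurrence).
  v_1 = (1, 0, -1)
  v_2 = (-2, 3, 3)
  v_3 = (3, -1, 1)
Orthogonal basis:
  u_1 = (1, 0, -1)
  u_2 = (1/2, 3, 1/2)
  u_3 = (39/19, -13/19, 39/19)

Apply the Gram-Schmidt recurrence
  u_1 = v_1
  u_i = v_i − Σ_{j<i} ((v_i · u_j) / (u_j · u_j)) · u_j.

Step by step this gives:
  u_1 = (1, 0, -1)
  u_2 = (1/2, 3, 1/2)
  u_3 = (39/19, -13/19, 39/19)

Orthogonality check:
  u_2 · u_1 = 0 (should be 0)
  u_3 · u_1 = 0 (should be 0)
  u_3 · u_2 = 0 (should be 0)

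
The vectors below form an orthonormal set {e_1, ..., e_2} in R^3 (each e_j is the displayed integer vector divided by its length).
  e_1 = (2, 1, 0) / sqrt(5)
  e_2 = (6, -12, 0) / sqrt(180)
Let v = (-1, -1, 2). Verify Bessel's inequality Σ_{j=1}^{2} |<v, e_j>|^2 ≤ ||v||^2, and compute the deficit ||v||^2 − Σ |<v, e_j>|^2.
Σ |<v, e_j>|^2 = 2; ||v||^2 = 6; deficit = 4

Write each e_j = u_j / sqrt(<u_j, u_j>) where u_j is the displayed integer vector. Then <v, e_j> = <v, u_j> / sqrt(<u_j, u_j>), so |<v, e_j>|^2 = <v, u_j>^2 / <u_j, u_j>.
Coefficients: <v, e_1> = -3/sqrt(5), <v, e_2> = 6/sqrt(180).
Square and sum: Σ |<v, e_j>|^2 = 2.
Compute ||v||^2 = v·v = 6.
Deficit = 6 − 2 = 4 ≥ 0, confirming Bessel's inequality. (The deficit equals ||v − Σ <v,e_j> e_j||^2, the squared distance from v to span{e_j}.)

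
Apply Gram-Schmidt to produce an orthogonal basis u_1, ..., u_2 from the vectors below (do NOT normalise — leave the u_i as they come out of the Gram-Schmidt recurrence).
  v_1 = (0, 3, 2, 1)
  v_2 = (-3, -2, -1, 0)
Orthogonal basis:
  u_1 = (0, 3, 2, 1)
  u_2 = (-3, -2/7, 1/7, 4/7)

Apply the Gram-Schmidt recurrence
  u_1 = v_1
  u_i = v_i − Σ_{j<i} ((v_i · u_j) / (u_j · u_j)) · u_j.

Step by step this gives:
  u_1 = (0, 3, 2, 1)
  u_2 = (-3, -2/7, 1/7, 4/7)

Orthogonality check:
  u_2 · u_1 = 0 (should be 0)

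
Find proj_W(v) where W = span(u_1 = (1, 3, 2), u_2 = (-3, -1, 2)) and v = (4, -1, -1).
proj_W(v) = (8/3, 1/3, -7/3)

Set up U = [u_1 | ... | u_2] ∈ R^(3×2). The projector onto W = col(U) is P = U (U^T U)^(-1) U^T.
Compute U^T U =
  [14, -2]
  [-2, 14],
and U^T v = (-1, -13).
Solve U^T U · c = U^T v for the coefficients: c = (-5/24, -23/24). The projection is proj_W(v) = U c.
Check: (v - proj_W(v)) · u_1 = 0  (should be 0).
Check: (v - proj_W(v)) · u_2 = 0  (should be 0).
Result: proj_W(v) = (8/3, 1/3, -7/3).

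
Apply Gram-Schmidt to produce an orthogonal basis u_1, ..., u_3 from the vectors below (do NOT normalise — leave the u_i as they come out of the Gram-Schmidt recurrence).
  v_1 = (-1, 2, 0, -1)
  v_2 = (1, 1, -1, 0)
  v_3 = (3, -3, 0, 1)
Orthogonal basis:
  u_1 = (-1, 2, 0, -1)
  u_2 = (7/6, 2/3, -1, 1/6)
  u_3 = (11/17, -1/17, 10/17, -13/17)

Apply the Gram-Schmidt recurrence
  u_1 = v_1
  u_i = v_i − Σ_{j<i} ((v_i · u_j) / (u_j · u_j)) · u_j.

Step by step this gives:
  u_1 = (-1, 2, 0, -1)
  u_2 = (7/6, 2/3, -1, 1/6)
  u_3 = (11/17, -1/17, 10/17, -13/17)

Orthogonality check:
  u_2 · u_1 = 0 (should be 0)
  u_3 · u_1 = 0 (should be 0)
  u_3 · u_2 = 0 (should be 0)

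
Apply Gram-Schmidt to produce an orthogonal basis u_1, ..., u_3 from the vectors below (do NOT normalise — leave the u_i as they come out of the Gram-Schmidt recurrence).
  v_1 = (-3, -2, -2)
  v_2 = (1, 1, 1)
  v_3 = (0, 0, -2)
Orthogonal basis:
  u_1 = (-3, -2, -2)
  u_2 = (-4/17, 3/17, 3/17)
  u_3 = (0, 1, -1)

Apply the Gram-Schmidt recurrence
  u_1 = v_1
  u_i = v_i − Σ_{j<i} ((v_i · u_j) / (u_j · u_j)) · u_j.

Step by step this gives:
  u_1 = (-3, -2, -2)
  u_2 = (-4/17, 3/17, 3/17)
  u_3 = (0, 1, -1)

Orthogonality check:
  u_2 · u_1 = 0 (should be 0)
  u_3 · u_1 = 0 (should be 0)
  u_3 · u_2 = 0 (should be 0)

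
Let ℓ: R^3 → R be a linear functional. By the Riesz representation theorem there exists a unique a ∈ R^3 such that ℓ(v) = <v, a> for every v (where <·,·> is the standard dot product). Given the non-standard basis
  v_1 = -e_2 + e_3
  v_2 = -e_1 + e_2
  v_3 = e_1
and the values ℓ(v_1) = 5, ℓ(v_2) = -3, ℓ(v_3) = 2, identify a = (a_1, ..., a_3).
a = (2, -1, 4)

Write a = (a_1, ..., a_3) in the standard basis. For each basis vector v_i, ℓ(v_i) = <v_i, a> is a linear equation in the a_j's. Collect the n equations into a matrix system V a = ℓ, where row i of V is v_i (expressed in the standard basis). Since V is invertible (lower-triangular with 1s on the diagonal, up to permutation), solve by back-substitution:
  V =
[[0, -1, 1],
 [-1, 1, 0],
 [1, 0, 0]]
  V a = (5, -3, 2)
Solving gives a = (2, -1, 4).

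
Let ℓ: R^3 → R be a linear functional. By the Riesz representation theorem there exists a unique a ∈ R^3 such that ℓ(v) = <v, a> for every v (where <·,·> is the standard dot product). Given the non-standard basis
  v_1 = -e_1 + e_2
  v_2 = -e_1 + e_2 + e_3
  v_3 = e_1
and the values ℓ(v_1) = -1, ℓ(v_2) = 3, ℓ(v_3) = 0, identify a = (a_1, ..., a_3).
a = (0, -1, 4)

Write a = (a_1, ..., a_3) in the standard basis. For each basis vector v_i, ℓ(v_i) = <v_i, a> is a linear equation in the a_j's. Collect the n equations into a matrix system V a = ℓ, where row i of V is v_i (expressed in the standard basis). Since V is invertible (lower-triangular with 1s on the diagonal, up to permutation), solve by back-substitution:
  V =
[[-1, 1, 0],
 [-1, 1, 1],
 [1, 0, 0]]
  V a = (-1, 3, 0)
Solving gives a = (0, -1, 4).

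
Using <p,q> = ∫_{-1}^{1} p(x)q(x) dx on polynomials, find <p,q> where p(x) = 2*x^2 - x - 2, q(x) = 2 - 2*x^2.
<p,q> = -64/15

Expand the product: p(x)·q(x) = -4*x^4 + 2*x^3 + 8*x^2 - 2*x - 4.
∫_{-1}^{1} of each monomial x^k gives [2/(k+1) if k even, 0 if k odd]. Integrating term-by-term (or equivalently evaluating the antiderivative F(x) = -4*x^5/5 + x^4/2 + 8*x^3/3 - x^2 - 4*x at the endpoints):
  F(1) − F(−1) = -79/30 − (49/30) = -64/15.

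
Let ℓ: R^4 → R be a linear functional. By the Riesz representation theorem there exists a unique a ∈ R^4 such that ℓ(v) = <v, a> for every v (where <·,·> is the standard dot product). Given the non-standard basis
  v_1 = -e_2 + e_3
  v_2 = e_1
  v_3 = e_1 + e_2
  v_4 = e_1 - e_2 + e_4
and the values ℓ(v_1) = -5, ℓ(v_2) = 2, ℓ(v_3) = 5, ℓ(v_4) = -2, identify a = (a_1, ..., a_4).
a = (2, 3, -2, -1)

Write a = (a_1, ..., a_4) in the standard basis. For each basis vector v_i, ℓ(v_i) = <v_i, a> is a linear equation in the a_j's. Collect the n equations into a matrix system V a = ℓ, where row i of V is v_i (expressed in the standard basis). Since V is invertible (lower-triangular with 1s on the diagonal, up to permutation), solve by back-substitution:
  V =
[[0, -1, 1, 0],
 [1, 0, 0, 0],
 [1, 1, 0, 0],
 [1, -1, 0, 1]]
  V a = (-5, 2, 5, -2)
Solving gives a = (2, 3, -2, -1).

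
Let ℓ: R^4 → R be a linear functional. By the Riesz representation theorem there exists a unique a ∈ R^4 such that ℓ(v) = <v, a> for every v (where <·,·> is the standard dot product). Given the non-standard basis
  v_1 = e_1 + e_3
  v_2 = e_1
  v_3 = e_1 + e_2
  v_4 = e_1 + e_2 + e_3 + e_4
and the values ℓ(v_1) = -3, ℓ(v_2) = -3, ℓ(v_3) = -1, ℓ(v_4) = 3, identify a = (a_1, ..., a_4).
a = (-3, 2, 0, 4)

Write a = (a_1, ..., a_4) in the standard basis. For each basis vector v_i, ℓ(v_i) = <v_i, a> is a linear equation in the a_j's. Collect the n equations into a matrix system V a = ℓ, where row i of V is v_i (expressed in the standard basis). Since V is invertible (lower-triangular with 1s on the diagonal, up to permutation), solve by back-substitution:
  V =
[[1, 0, 1, 0],
 [1, 0, 0, 0],
 [1, 1, 0, 0],
 [1, 1, 1, 1]]
  V a = (-3, -3, -1, 3)
Solving gives a = (-3, 2, 0, 4).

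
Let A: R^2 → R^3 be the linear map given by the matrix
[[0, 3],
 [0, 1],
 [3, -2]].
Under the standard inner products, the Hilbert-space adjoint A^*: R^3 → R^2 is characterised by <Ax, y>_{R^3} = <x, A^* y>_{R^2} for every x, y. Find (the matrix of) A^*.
A^* = A^T =
[[0, 0, 3],
 [3, 1, -2]]

For real matrices with standard dot products, the defining identity <Ax, y> = <x, A^* y> gives (Ax)^T y = x^T (A^*) y, i.e. x^T A^T y = x^T (A^*) y. Since this holds for all x, y, we must have A^* = A^T. Therefore
A^* =
[[0, 0, 3],
 [3, 1, -2]].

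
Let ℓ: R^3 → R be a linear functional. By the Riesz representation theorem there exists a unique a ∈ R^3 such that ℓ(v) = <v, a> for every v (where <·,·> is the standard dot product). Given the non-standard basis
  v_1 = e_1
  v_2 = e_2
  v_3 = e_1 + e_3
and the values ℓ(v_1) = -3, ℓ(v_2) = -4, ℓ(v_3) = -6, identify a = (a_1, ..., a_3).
a = (-3, -4, -3)

Write a = (a_1, ..., a_3) in the standard basis. For each basis vector v_i, ℓ(v_i) = <v_i, a> is a linear equation in the a_j's. Collect the n equations into a matrix system V a = ℓ, where row i of V is v_i (expressed in the standard basis). Since V is invertible (lower-triangular with 1s on the diagonal, up to permutation), solve by back-substitution:
  V =
[[1, 0, 0],
 [0, 1, 0],
 [1, 0, 1]]
  V a = (-3, -4, -6)
Solving gives a = (-3, -4, -3).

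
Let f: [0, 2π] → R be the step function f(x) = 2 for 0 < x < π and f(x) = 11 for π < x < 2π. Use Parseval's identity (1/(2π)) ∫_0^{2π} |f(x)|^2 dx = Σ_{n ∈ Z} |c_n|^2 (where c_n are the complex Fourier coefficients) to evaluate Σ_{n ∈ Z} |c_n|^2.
Σ |c_n|^2 = 125/2

Parseval equates the L^2 energy of f (normalised by 1/(2π)) with the ℓ^2 sum of its Fourier coefficients: (1/(2π)) ∫_0^{2π} |f|^2 = Σ |c_n|^2.
Compute the left side: (1/(2π)) [∫_0^π 2^2 dx + ∫_π^{2π} 11^2 dx] = (1/(2π)) · (4π + 121π) = (4 + 121)/2 = 125/2.
So Σ_{n ∈ Z} |c_n|^2 = 125/2.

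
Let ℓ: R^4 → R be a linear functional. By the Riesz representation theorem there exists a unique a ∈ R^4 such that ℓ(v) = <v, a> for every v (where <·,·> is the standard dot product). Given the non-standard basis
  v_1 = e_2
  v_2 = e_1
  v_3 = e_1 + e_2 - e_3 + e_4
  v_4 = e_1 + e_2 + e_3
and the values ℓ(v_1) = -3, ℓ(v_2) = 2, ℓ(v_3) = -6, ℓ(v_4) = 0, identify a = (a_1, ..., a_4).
a = (2, -3, 1, -4)

Write a = (a_1, ..., a_4) in the standard basis. For each basis vector v_i, ℓ(v_i) = <v_i, a> is a linear equation in the a_j's. Collect the n equations into a matrix system V a = ℓ, where row i of V is v_i (expressed in the standard basis). Since V is invertible (lower-triangular with 1s on the diagonal, up to permutation), solve by back-substitution:
  V =
[[0, 1, 0, 0],
 [1, 0, 0, 0],
 [1, 1, -1, 1],
 [1, 1, 1, 0]]
  V a = (-3, 2, -6, 0)
Solving gives a = (2, -3, 1, -4).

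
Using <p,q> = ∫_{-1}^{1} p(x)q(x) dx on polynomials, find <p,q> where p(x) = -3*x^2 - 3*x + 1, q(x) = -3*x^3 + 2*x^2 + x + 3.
<p,q> = 8/15

Expand the product: p(x)·q(x) = 9*x^5 + 3*x^4 - 12*x^3 - 10*x^2 - 8*x + 3.
∫_{-1}^{1} of each monomial x^k gives [2/(k+1) if k even, 0 if k odd]. Integrating term-by-term (or equivalently evaluating the antiderivative F(x) = 3*x^6/2 + 3*x^5/5 - 3*x^4 - 10*x^3/3 - 4*x^2 + 3*x at the endpoints):
  F(1) − F(−1) = -157/30 − (-173/30) = 8/15.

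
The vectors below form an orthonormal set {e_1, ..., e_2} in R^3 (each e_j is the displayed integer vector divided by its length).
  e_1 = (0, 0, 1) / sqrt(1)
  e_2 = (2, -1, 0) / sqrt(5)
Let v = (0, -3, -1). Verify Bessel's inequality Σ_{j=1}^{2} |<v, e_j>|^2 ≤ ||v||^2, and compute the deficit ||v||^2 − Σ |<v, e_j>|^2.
Σ |<v, e_j>|^2 = 14/5; ||v||^2 = 10; deficit = 36/5

Write each e_j = u_j / sqrt(<u_j, u_j>) where u_j is the displayed integer vector. Then <v, e_j> = <v, u_j> / sqrt(<u_j, u_j>), so |<v, e_j>|^2 = <v, u_j>^2 / <u_j, u_j>.
Coefficients: <v, e_1> = -1/sqrt(1), <v, e_2> = 3/sqrt(5).
Square and sum: Σ |<v, e_j>|^2 = 14/5.
Compute ||v||^2 = v·v = 10.
Deficit = 10 − 14/5 = 36/5 ≥ 0, confirming Bessel's inequality. (The deficit equals ||v − Σ <v,e_j> e_j||^2, the squared distance from v to span{e_j}.)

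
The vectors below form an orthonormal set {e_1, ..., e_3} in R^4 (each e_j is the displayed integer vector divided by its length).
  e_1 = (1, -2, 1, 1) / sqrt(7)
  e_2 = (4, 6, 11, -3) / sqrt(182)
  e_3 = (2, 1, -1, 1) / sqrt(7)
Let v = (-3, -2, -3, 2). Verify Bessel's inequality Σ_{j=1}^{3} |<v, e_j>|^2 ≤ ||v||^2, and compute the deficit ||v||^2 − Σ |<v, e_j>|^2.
Σ |<v, e_j>|^2 = 4203/182; ||v||^2 = 26; deficit = 529/182

Write each e_j = u_j / sqrt(<u_j, u_j>) where u_j is the displayed integer vector. Then <v, e_j> = <v, u_j> / sqrt(<u_j, u_j>), so |<v, e_j>|^2 = <v, u_j>^2 / <u_j, u_j>.
Coefficients: <v, e_1> = 0/sqrt(7), <v, e_2> = -63/sqrt(182), <v, e_3> = -3/sqrt(7).
Square and sum: Σ |<v, e_j>|^2 = 4203/182.
Compute ||v||^2 = v·v = 26.
Deficit = 26 − 4203/182 = 529/182 ≥ 0, confirming Bessel's inequality. (The deficit equals ||v − Σ <v,e_j> e_j||^2, the squared distance from v to span{e_j}.)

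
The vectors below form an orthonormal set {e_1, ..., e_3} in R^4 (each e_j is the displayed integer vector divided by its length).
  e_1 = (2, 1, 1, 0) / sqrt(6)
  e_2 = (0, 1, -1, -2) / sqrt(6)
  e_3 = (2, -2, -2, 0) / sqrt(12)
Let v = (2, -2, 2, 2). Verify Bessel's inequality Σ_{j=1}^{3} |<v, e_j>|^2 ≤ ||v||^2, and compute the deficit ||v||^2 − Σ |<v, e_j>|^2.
Σ |<v, e_j>|^2 = 44/3; ||v||^2 = 16; deficit = 4/3

Write each e_j = u_j / sqrt(<u_j, u_j>) where u_j is the displayed integer vector. Then <v, e_j> = <v, u_j> / sqrt(<u_j, u_j>), so |<v, e_j>|^2 = <v, u_j>^2 / <u_j, u_j>.
Coefficients: <v, e_1> = 4/sqrt(6), <v, e_2> = -8/sqrt(6), <v, e_3> = 4/sqrt(12).
Square and sum: Σ |<v, e_j>|^2 = 44/3.
Compute ||v||^2 = v·v = 16.
Deficit = 16 − 44/3 = 4/3 ≥ 0, confirming Bessel's inequality. (The deficit equals ||v − Σ <v,e_j> e_j||^2, the squared distance from v to span{e_j}.)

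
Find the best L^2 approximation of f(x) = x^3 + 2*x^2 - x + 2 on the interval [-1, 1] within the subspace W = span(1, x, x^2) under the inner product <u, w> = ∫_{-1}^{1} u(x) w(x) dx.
g(x) = 2*x^2 - 2*x/5 + 2

The best approximation g ∈ W is the orthogonal projection of f onto W. Writing g = a_0 + a_1 x + a_2 x^2, the coefficients solve the normal equations G · a = b where
  G_{ij} = <φ_i, φ_j> and b_i = <f, φ_i>, with φ_0 = 1, φ_1 = x, φ_2 = x^2.
G =
  [2, 0, 2/3]
  [0, 2/3, 0]
  [2/3, 0, 2/5],
b = (16/3, -4/15, 32/15).
Solving gives a_0 = 2, a_1 = -2/5, a_2 = 2, so
  g(x) = 2*x^2 - 2*x/5 + 2.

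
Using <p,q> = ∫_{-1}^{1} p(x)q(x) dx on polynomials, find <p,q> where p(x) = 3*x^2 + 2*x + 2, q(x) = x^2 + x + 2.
<p,q> = 238/15

Expand the product: p(x)·q(x) = 3*x^4 + 5*x^3 + 10*x^2 + 6*x + 4.
∫_{-1}^{1} of each monomial x^k gives [2/(k+1) if k even, 0 if k odd]. Integrating term-by-term (or equivalently evaluating the antiderivative F(x) = 3*x^5/5 + 5*x^4/4 + 10*x^3/3 + 3*x^2 + 4*x at the endpoints):
  F(1) − F(−1) = 731/60 − (-221/60) = 238/15.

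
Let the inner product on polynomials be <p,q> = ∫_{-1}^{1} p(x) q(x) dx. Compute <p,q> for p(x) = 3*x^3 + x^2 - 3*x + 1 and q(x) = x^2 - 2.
<p,q> = -64/15

Expand the product: p(x)·q(x) = 3*x^5 + x^4 - 9*x^3 - x^2 + 6*x - 2.
∫_{-1}^{1} of each monomial x^k gives [2/(k+1) if k even, 0 if k odd]. Integrating term-by-term (or equivalently evaluating the antiderivative F(x) = x^6/2 + x^5/5 - 9*x^4/4 - x^3/3 + 3*x^2 - 2*x at the endpoints):
  F(1) − F(−1) = -53/60 − (203/60) = -64/15.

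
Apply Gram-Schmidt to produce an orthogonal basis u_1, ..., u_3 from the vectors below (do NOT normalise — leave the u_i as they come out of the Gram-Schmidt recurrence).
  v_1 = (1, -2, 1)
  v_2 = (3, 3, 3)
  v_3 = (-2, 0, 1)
Orthogonal basis:
  u_1 = (1, -2, 1)
  u_2 = (3, 3, 3)
  u_3 = (-3/2, 0, 3/2)

Apply the Gram-Schmidt recurrence
  u_1 = v_1
  u_i = v_i − Σ_{j<i} ((v_i · u_j) / (u_j · u_j)) · u_j.

Step by step this gives:
  u_1 = (1, -2, 1)
  u_2 = (3, 3, 3)
  u_3 = (-3/2, 0, 3/2)

Orthogonality check:
  u_2 · u_1 = 0 (should be 0)
  u_3 · u_1 = 0 (should be 0)
  u_3 · u_2 = 0 (should be 0)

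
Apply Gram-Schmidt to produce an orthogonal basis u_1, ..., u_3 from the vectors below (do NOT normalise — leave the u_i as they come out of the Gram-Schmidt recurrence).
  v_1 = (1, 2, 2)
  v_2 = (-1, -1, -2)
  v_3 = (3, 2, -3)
Orthogonal basis:
  u_1 = (1, 2, 2)
  u_2 = (-2/9, 5/9, -4/9)
  u_3 = (18/5, 0, -9/5)

Apply the Gram-Schmidt recurrence
  u_1 = v_1
  u_i = v_i − Σ_{j<i} ((v_i · u_j) / (u_j · u_j)) · u_j.

Step by step this gives:
  u_1 = (1, 2, 2)
  u_2 = (-2/9, 5/9, -4/9)
  u_3 = (18/5, 0, -9/5)

Orthogonality check:
  u_2 · u_1 = 0 (should be 0)
  u_3 · u_1 = 0 (should be 0)
  u_3 · u_2 = 0 (should be 0)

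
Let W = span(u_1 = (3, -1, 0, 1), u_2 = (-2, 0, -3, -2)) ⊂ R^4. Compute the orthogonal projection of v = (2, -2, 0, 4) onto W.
proj_W(v) = (132/41, -36/41, 36/41, 60/41)

Set up U = [u_1 | ... | u_2] ∈ R^(4×2). The projector onto W = col(U) is P = U (U^T U)^(-1) U^T.
Compute U^T U =
  [11, -8]
  [-8, 17],
and U^T v = (12, -12).
Solve U^T U · c = U^T v for the coefficients: c = (36/41, -12/41). The projection is proj_W(v) = U c.
Check: (v - proj_W(v)) · u_1 = 0  (should be 0).
Check: (v - proj_W(v)) · u_2 = 0  (should be 0).
Result: proj_W(v) = (132/41, -36/41, 36/41, 60/41).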